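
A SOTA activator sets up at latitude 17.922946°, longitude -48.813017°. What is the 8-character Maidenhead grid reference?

GK57ow21

Shift to the Maidenhead origin (180°W, 90°S): lon 131.18698, lat 107.92295.
Field: lon ⌊131.18698/20⌋ = 6 → G; lat ⌊107.92295/10⌋ = 10 → K.
Square: lon ⌊11.18698/2⌋ = 5; lat ⌊7.92295/1⌋ = 7.
Subsquare: lon ⌊1.18698/0.0833333⌋ = 14 → o; lat ⌊0.92295/0.0416667⌋ = 22 → w.
Extended square: lon ⌊0.02032/0.00833333⌋ = 2; lat ⌊0.00628/0.00416667⌋ = 1.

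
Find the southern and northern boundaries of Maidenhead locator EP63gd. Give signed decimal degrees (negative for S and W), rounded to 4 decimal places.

63.1250, 63.1667

Field E=4, P=15: +4·20° lon, +15·10° lat → SW at lon -100°, lat 60°.
Square 6, 3: +6·2° lon, +3·1° lat → SW at lon -88°, lat 63°.
Subsquare g=6, d=3: +6·0.0833333° lon, +3·0.0416667° lat → SW at lon -87.5°, lat 63.125°.
Cell spans 0.0833333° lon × 0.0416667° lat.
south 63.1250, north 63.1667.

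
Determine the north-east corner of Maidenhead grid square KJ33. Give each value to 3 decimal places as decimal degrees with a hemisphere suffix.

4.000° N, 28.000° E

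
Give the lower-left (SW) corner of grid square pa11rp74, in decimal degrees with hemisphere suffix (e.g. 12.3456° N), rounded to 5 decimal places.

Field P=15, A=0: +15·20° lon, +0·10° lat → SW at lon 120°, lat -90°.
Square 1, 1: +1·2° lon, +1·1° lat → SW at lon 122°, lat -89°.
Subsquare r=17, p=15: +17·0.0833333° lon, +15·0.0416667° lat → SW at lon 123.417°, lat -88.375°.
Extended square 7, 4: +7·0.00833333° lon, +4·0.00416667° lat → SW at lon 123.475°, lat -88.3583°.
latitude 88.35833° S, longitude 123.47500° E.

88.35833° S, 123.47500° E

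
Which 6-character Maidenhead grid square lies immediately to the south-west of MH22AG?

Longitude subsquare a = 0; −1 → -1, wraps to 23 = x, carry into square.
Longitude square 2; −1 → 1.
Latitude subsquare g = 6; −1 → 5 = f.

MH12xf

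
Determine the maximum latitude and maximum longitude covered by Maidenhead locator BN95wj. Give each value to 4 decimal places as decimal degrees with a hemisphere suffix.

Field B=1, N=13: +1·20° lon, +13·10° lat → SW at lon -160°, lat 40°.
Square 9, 5: +9·2° lon, +5·1° lat → SW at lon -142°, lat 45°.
Subsquare w=22, j=9: +22·0.0833333° lon, +9·0.0416667° lat → SW at lon -140.167°, lat 45.375°.
Cell spans 0.0833333° lon × 0.0416667° lat. NE corner is SW corner plus one full cell.
latitude 45.4167° N, longitude 140.0833° W.

45.4167° N, 140.0833° W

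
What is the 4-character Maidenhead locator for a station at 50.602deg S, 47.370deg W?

GD69

Shift to the Maidenhead origin (180°W, 90°S): lon 132.63, lat 39.40.
Field (20°×10°, letters A–R): lon ⌊132.63/20⌋ = 6 → G; lat ⌊39.40/10⌋ = 3 → D.
Square (2°×1°, digits 0–9): lon ⌊12.63/2⌋ = 6; lat ⌊9.40/1⌋ = 9.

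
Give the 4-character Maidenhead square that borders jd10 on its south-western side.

JC09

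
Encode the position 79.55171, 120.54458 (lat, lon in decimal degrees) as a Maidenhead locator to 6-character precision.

Offset from 180°W / 90°S: lon 300.5446°, lat 169.5517°.
Field (20°×10°, letters A–R): lon ⌊300.5446/20⌋ = 15 → P; lat ⌊169.5517/10⌋ = 16 → Q.
Square (2°×1°, digits 0–9): lon ⌊0.5446/2⌋ = 0; lat ⌊9.5517/1⌋ = 9.
Subsquare (5′×2.5′, letters a–x): lon ⌊0.5446/0.0833333⌋ = 6 → g; lat ⌊0.5517/0.0416667⌋ = 13 → n.

PQ09gn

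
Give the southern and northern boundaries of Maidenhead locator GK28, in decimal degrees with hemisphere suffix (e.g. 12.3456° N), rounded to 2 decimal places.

18.00° N, 19.00° N

Field G=6, K=10: +6·20° lon, +10·10° lat → SW at lon -60°, lat 10°.
Square 2, 8: +2·2° lon, +8·1° lat → SW at lon -56°, lat 18°.
Cell spans 2° lon × 1° lat.
south 18.00° N, north 19.00° N.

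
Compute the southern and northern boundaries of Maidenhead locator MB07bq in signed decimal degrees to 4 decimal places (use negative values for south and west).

Field M=12, B=1: +12·20° lon, +1·10° lat → SW at lon 60°, lat -80°.
Square 0, 7: +0·2° lon, +7·1° lat → SW at lon 60°, lat -73°.
Subsquare b=1, q=16: +1·0.0833333° lon, +16·0.0416667° lat → SW at lon 60.0833°, lat -72.3333°.
Cell spans 0.0833333° lon × 0.0416667° lat.
south -72.3333, north -72.2917.

-72.3333, -72.2917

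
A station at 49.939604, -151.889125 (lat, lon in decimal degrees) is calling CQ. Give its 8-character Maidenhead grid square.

BN49bw35

Shift to the Maidenhead origin (180°W, 90°S): lon 28.11087, lat 139.93960.
Field: lon ⌊28.11087/20⌋ = 1 → B; lat ⌊139.93960/10⌋ = 13 → N.
Square: lon ⌊8.11087/2⌋ = 4; lat ⌊9.93960/1⌋ = 9.
Subsquare: lon ⌊0.11087/0.0833333⌋ = 1 → b; lat ⌊0.93960/0.0416667⌋ = 22 → w.
Extended square: lon ⌊0.02754/0.00833333⌋ = 3; lat ⌊0.02294/0.00416667⌋ = 5.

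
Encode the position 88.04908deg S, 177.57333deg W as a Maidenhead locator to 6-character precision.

Shift to the Maidenhead origin (180°W, 90°S): lon 2.4267, lat 1.9509.
Field: lon ⌊2.4267/20⌋ = 0 → A; lat ⌊1.9509/10⌋ = 0 → A.
Square: lon ⌊2.4267/2⌋ = 1; lat ⌊1.9509/1⌋ = 1.
Subsquare: lon ⌊0.4267/0.0833333⌋ = 5 → f; lat ⌊0.9509/0.0416667⌋ = 22 → w.

AA11fw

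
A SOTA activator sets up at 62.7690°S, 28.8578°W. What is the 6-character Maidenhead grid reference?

HC57nf

Offset from 180°W / 90°S: lon 151.1422°, lat 27.2310°.
Field: 151.1422/20 → 7 → H, 27.2310/10 → 2 → C; chars HC.
Square: 11.1422/2 → 5, 7.2310/1 → 7; chars 57.
Subsquare: 1.1422/0.0833333 → 13 → n, 0.2310/0.0416667 → 5 → f; chars nf.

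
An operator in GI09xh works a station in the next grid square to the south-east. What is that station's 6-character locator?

GI19ag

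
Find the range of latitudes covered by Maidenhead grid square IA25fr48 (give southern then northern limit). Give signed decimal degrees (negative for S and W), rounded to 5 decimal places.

Field I=8, A=0: +8·20° lon, +0·10° lat → SW at lon -20°, lat -90°.
Square 2, 5: +2·2° lon, +5·1° lat → SW at lon -16°, lat -85°.
Subsquare f=5, r=17: +5·0.0833333° lon, +17·0.0416667° lat → SW at lon -15.5833°, lat -84.2917°.
Extended square 4, 8: +4·0.00833333° lon, +8·0.00416667° lat → SW at lon -15.55°, lat -84.2583°.
Cell spans 0.00833333° lon × 0.00416667° lat.
south -84.25833, north -84.25417.

-84.25833, -84.25417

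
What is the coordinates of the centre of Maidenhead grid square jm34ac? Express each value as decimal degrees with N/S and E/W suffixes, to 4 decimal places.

34.1042° N, 6.0417° E

Field J=9, M=12: +9·20° lon, +12·10° lat → SW at lon 0°, lat 30°.
Square 3, 4: +3·2° lon, +4·1° lat → SW at lon 6°, lat 34°.
Subsquare a=0, c=2: +0·0.0833333° lon, +2·0.0416667° lat → SW at lon 6°, lat 34.0833°.
Cell spans 0.0833333° lon × 0.0416667° lat. Centre is SW corner plus half of each.
latitude 34.1042° N, longitude 6.0417° E.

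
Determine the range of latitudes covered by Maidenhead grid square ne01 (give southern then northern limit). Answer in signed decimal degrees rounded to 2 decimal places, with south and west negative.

Field N=13, E=4: +13·20° lon, +4·10° lat → SW at lon 80°, lat -50°.
Square 0, 1: +0·2° lon, +1·1° lat → SW at lon 80°, lat -49°.
Cell spans 2° lon × 1° lat.
south -49.00, north -48.00.

-49.00, -48.00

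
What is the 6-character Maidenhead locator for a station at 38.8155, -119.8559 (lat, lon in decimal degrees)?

DM08bt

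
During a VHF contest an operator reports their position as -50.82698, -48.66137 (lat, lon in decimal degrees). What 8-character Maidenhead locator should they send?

GD59qe01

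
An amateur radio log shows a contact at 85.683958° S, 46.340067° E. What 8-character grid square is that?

Shift to the Maidenhead origin (180°W, 90°S): lon 226.34007, lat 4.31604.
Field: 226.34007/20 → 11 → L, 4.31604/10 → 0 → A; chars LA.
Square: 6.34007/2 → 3, 4.31604/1 → 4; chars 34.
Subsquare: 0.34007/0.0833333 → 4 → e, 0.31604/0.0416667 → 7 → h; chars eh.
Extended square: 0.00673/0.00833333 → 0, 0.02438/0.00416667 → 5; chars 05.

LA34eh05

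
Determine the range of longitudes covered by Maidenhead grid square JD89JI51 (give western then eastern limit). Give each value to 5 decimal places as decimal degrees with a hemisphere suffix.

16.79167° E, 16.80000° E

Field J=9, D=3: +9·20° lon, +3·10° lat → SW at lon 0°, lat -60°.
Square 8, 9: +8·2° lon, +9·1° lat → SW at lon 16°, lat -51°.
Subsquare j=9, i=8: +9·0.0833333° lon, +8·0.0416667° lat → SW at lon 16.75°, lat -50.6667°.
Extended square 5, 1: +5·0.00833333° lon, +1·0.00416667° lat → SW at lon 16.7917°, lat -50.6625°.
Cell spans 0.00833333° lon × 0.00416667° lat.
west 16.79167° E, east 16.80000° E.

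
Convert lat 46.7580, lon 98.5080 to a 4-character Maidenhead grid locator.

Offset from 180°W / 90°S: lon 278.51°, lat 136.76°.
Field: lon ⌊278.51/20⌋ = 13 → N; lat ⌊136.76/10⌋ = 13 → N.
Square: lon ⌊18.51/2⌋ = 9; lat ⌊6.76/1⌋ = 6.

NN96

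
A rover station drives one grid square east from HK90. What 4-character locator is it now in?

IK00

Longitude square 9; +1 → 10, wraps to 0, carry into field.
Longitude field H = 7; +1 → 8 = I.
The latitude characters are unchanged.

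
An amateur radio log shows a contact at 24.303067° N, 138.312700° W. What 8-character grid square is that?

CL04uh22

Shift to the Maidenhead origin (180°W, 90°S): lon 41.68730, lat 114.30307.
Field: lon ⌊41.68730/20⌋ = 2 → C; lat ⌊114.30307/10⌋ = 11 → L.
Square: lon ⌊1.68730/2⌋ = 0; lat ⌊4.30307/1⌋ = 4.
Subsquare: lon ⌊1.68730/0.0833333⌋ = 20 → u; lat ⌊0.30307/0.0416667⌋ = 7 → h.
Extended square: lon ⌊0.02063/0.00833333⌋ = 2; lat ⌊0.01140/0.00416667⌋ = 2.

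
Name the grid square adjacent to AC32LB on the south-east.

AC32ma

Longitude subsquare l = 11; +1 → 12 = m.
Latitude subsquare b = 1; −1 → 0 = a.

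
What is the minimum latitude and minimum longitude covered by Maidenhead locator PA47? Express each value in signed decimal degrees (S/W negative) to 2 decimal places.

-83.00, 128.00

Field P=15, A=0: +15·20° lon, +0·10° lat → SW at lon 120°, lat -90°.
Square 4, 7: +4·2° lon, +7·1° lat → SW at lon 128°, lat -83°.
latitude -83.00, longitude 128.00.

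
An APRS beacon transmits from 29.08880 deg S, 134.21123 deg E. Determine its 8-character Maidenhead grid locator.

PG70cv58

Add 180° to longitude and 90° to latitude: 314.21123, 60.91120.
Field: lon ⌊314.21123/20⌋ = 15 → P; lat ⌊60.91120/10⌋ = 6 → G.
Square: lon ⌊14.21123/2⌋ = 7; lat ⌊0.91120/1⌋ = 0.
Subsquare: lon ⌊0.21123/0.0833333⌋ = 2 → c; lat ⌊0.91120/0.0416667⌋ = 21 → v.
Extended square: lon ⌊0.04456/0.00833333⌋ = 5; lat ⌊0.03620/0.00416667⌋ = 8.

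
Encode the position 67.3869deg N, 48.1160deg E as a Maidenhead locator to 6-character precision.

LP47bj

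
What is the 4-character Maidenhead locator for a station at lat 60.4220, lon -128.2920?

Add 180° to longitude and 90° to latitude: 51.71, 150.42.
Field (20°×10°, letters A–R): 51.71/20 → 2 → C, 150.42/10 → 15 → P; chars CP.
Square (2°×1°, digits 0–9): 11.71/2 → 5, 0.42/1 → 0; chars 50.

CP50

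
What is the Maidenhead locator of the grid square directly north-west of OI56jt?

OI56iu

Longitude subsquare j = 9; −1 → 8 = i.
Latitude subsquare t = 19; +1 → 20 = u.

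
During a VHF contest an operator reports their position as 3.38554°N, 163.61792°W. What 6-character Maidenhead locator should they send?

AJ83ej

Offset from 180°W / 90°S: lon 16.3821°, lat 93.3855°.
Field: lon ⌊16.3821/20⌋ = 0 → A; lat ⌊93.3855/10⌋ = 9 → J.
Square: lon ⌊16.3821/2⌋ = 8; lat ⌊3.3855/1⌋ = 3.
Subsquare: lon ⌊0.3821/0.0833333⌋ = 4 → e; lat ⌊0.3855/0.0416667⌋ = 9 → j.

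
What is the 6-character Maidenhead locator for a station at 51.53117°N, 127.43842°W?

Offset from 180°W / 90°S: lon 52.5616°, lat 141.5312°.
Field: 52.5616/20 → 2 → C, 141.5312/10 → 14 → O; chars CO.
Square: 12.5616/2 → 6, 1.5312/1 → 1; chars 61.
Subsquare: 0.5616/0.0833333 → 6 → g, 0.5312/0.0416667 → 12 → m; chars gm.

CO61gm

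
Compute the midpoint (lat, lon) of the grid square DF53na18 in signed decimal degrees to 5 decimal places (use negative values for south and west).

-36.96458, -108.90417

Field D=3, F=5: +3·20° lon, +5·10° lat → SW at lon -120°, lat -40°.
Square 5, 3: +5·2° lon, +3·1° lat → SW at lon -110°, lat -37°.
Subsquare n=13, a=0: +13·0.0833333° lon, +0·0.0416667° lat → SW at lon -108.917°, lat -37°.
Extended square 1, 8: +1·0.00833333° lon, +8·0.00416667° lat → SW at lon -108.908°, lat -36.9667°.
Cell spans 0.00833333° lon × 0.00416667° lat. Centre is SW corner plus half of each.
latitude -36.96458, longitude -108.90417.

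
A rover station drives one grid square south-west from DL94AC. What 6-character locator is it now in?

DL84xb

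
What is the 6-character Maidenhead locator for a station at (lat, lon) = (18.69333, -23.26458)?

HK88iq

Shift to the Maidenhead origin (180°W, 90°S): lon 156.7354, lat 108.6933.
Field (20°×10°, letters A–R): lon ⌊156.7354/20⌋ = 7 → H; lat ⌊108.6933/10⌋ = 10 → K.
Square (2°×1°, digits 0–9): lon ⌊16.7354/2⌋ = 8; lat ⌊8.6933/1⌋ = 8.
Subsquare (5′×2.5′, letters a–x): lon ⌊0.7354/0.0833333⌋ = 8 → i; lat ⌊0.6933/0.0416667⌋ = 16 → q.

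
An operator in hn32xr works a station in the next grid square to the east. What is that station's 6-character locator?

Longitude subsquare x = 23; +1 → 24, wraps to 0 = a, carry into square.
Longitude square 3; +1 → 4.
The latitude characters are unchanged.

HN42ar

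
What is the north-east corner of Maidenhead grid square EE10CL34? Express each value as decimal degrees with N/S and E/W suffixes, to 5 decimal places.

49.52083° S, 97.80000° W

Field E=4, E=4: +4·20° lon, +4·10° lat → SW at lon -100°, lat -50°.
Square 1, 0: +1·2° lon, +0·1° lat → SW at lon -98°, lat -50°.
Subsquare c=2, l=11: +2·0.0833333° lon, +11·0.0416667° lat → SW at lon -97.8333°, lat -49.5417°.
Extended square 3, 4: +3·0.00833333° lon, +4·0.00416667° lat → SW at lon -97.8083°, lat -49.525°.
Cell spans 0.00833333° lon × 0.00416667° lat. NE corner is SW corner plus one full cell.
latitude 49.52083° S, longitude 97.80000° W.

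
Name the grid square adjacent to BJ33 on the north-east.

BJ44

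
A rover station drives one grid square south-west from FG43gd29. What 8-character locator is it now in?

FG43gd18

Longitude extended square 2; −1 → 1.
Latitude extended square 9; −1 → 8.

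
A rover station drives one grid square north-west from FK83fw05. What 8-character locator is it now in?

Longitude extended square 0; −1 → -1, wraps to 9, carry into subsquare.
Longitude subsquare f = 5; −1 → 4 = e.
Latitude extended square 5; +1 → 6.

FK83ew96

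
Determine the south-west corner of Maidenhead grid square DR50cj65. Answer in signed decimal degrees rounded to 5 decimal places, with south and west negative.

Field D=3, R=17: +3·20° lon, +17·10° lat → SW at lon -120°, lat 80°.
Square 5, 0: +5·2° lon, +0·1° lat → SW at lon -110°, lat 80°.
Subsquare c=2, j=9: +2·0.0833333° lon, +9·0.0416667° lat → SW at lon -109.833°, lat 80.375°.
Extended square 6, 5: +6·0.00833333° lon, +5·0.00416667° lat → SW at lon -109.783°, lat 80.3958°.
latitude 80.39583, longitude -109.78333.

80.39583, -109.78333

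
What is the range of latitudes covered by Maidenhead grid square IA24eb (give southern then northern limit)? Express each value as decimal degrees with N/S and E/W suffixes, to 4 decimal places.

Field I=8, A=0: +8·20° lon, +0·10° lat → SW at lon -20°, lat -90°.
Square 2, 4: +2·2° lon, +4·1° lat → SW at lon -16°, lat -86°.
Subsquare e=4, b=1: +4·0.0833333° lon, +1·0.0416667° lat → SW at lon -15.6667°, lat -85.9583°.
Cell spans 0.0833333° lon × 0.0416667° lat.
south 85.9583° S, north 85.9167° S.

85.9583° S, 85.9167° S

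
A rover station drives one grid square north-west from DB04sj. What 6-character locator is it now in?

DB04rk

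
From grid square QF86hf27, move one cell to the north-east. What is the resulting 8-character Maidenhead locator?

Longitude extended square 2; +1 → 3.
Latitude extended square 7; +1 → 8.

QF86hf38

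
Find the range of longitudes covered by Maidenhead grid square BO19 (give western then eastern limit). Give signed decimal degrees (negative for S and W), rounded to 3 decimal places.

-158.000, -156.000

Field B=1, O=14: +1·20° lon, +14·10° lat → SW at lon -160°, lat 50°.
Square 1, 9: +1·2° lon, +9·1° lat → SW at lon -158°, lat 59°.
Cell spans 2° lon × 1° lat.
west -158.000, east -156.000.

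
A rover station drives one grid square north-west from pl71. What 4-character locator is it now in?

Longitude square 7; −1 → 6.
Latitude square 1; +1 → 2.

PL62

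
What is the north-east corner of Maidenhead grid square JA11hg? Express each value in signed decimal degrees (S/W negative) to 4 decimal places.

Field J=9, A=0: +9·20° lon, +0·10° lat → SW at lon 0°, lat -90°.
Square 1, 1: +1·2° lon, +1·1° lat → SW at lon 2°, lat -89°.
Subsquare h=7, g=6: +7·0.0833333° lon, +6·0.0416667° lat → SW at lon 2.58333°, lat -88.75°.
Cell spans 0.0833333° lon × 0.0416667° lat. NE corner is SW corner plus one full cell.
latitude -88.7083, longitude 2.6667.

-88.7083, 2.6667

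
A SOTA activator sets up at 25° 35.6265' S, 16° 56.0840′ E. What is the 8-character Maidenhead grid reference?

JG84lj27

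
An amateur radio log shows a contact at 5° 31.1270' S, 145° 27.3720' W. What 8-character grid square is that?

Offset from 180°W / 90°S: lon 34.54380°, lat 84.48122°.
Field: 34.54380/20 → 1 → B, 84.48122/10 → 8 → I; chars BI.
Square: 14.54380/2 → 7, 4.48122/1 → 4; chars 74.
Subsquare: 0.54380/0.0833333 → 6 → g, 0.48122/0.0416667 → 11 → l; chars gl.
Extended square: 0.04380/0.00833333 → 5, 0.02288/0.00416667 → 5; chars 55.

BI74gl55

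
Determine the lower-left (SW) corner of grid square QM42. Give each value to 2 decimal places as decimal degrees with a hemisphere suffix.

Field Q=16, M=12: +16·20° lon, +12·10° lat → SW at lon 140°, lat 30°.
Square 4, 2: +4·2° lon, +2·1° lat → SW at lon 148°, lat 32°.
latitude 32.00° N, longitude 148.00° E.

32.00° N, 148.00° E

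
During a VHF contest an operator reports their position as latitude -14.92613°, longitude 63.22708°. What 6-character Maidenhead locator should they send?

MH15ob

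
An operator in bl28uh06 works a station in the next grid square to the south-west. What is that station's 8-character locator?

BL28th95

Longitude extended square 0; −1 → -1, wraps to 9, carry into subsquare.
Longitude subsquare u = 20; −1 → 19 = t.
Latitude extended square 6; −1 → 5.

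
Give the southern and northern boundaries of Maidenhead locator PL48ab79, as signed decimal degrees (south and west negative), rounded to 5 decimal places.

28.07917, 28.08333

Field P=15, L=11: +15·20° lon, +11·10° lat → SW at lon 120°, lat 20°.
Square 4, 8: +4·2° lon, +8·1° lat → SW at lon 128°, lat 28°.
Subsquare a=0, b=1: +0·0.0833333° lon, +1·0.0416667° lat → SW at lon 128°, lat 28.0417°.
Extended square 7, 9: +7·0.00833333° lon, +9·0.00416667° lat → SW at lon 128.058°, lat 28.0792°.
Cell spans 0.00833333° lon × 0.00416667° lat.
south 28.07917, north 28.08333.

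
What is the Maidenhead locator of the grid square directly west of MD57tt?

Longitude subsquare t = 19; −1 → 18 = s.
The latitude characters are unchanged.

MD57st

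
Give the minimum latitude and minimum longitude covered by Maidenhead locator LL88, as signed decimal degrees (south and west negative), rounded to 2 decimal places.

Field L=11, L=11: +11·20° lon, +11·10° lat → SW at lon 40°, lat 20°.
Square 8, 8: +8·2° lon, +8·1° lat → SW at lon 56°, lat 28°.
latitude 28.00, longitude 56.00.

28.00, 56.00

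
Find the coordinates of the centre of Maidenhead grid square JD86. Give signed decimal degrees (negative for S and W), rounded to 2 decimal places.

Field J=9, D=3: +9·20° lon, +3·10° lat → SW at lon 0°, lat -60°.
Square 8, 6: +8·2° lon, +6·1° lat → SW at lon 16°, lat -54°.
Cell spans 2° lon × 1° lat. Centre is SW corner plus half of each.
latitude -53.50, longitude 17.00.

-53.50, 17.00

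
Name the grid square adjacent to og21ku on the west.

Longitude subsquare k = 10; −1 → 9 = j.
The latitude characters are unchanged.

OG21ju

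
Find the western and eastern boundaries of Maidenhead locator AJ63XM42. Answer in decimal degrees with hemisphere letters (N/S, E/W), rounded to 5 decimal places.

166.05000° W, 166.04167° W

Field A=0, J=9: +0·20° lon, +9·10° lat → SW at lon -180°, lat 0°.
Square 6, 3: +6·2° lon, +3·1° lat → SW at lon -168°, lat 3°.
Subsquare x=23, m=12: +23·0.0833333° lon, +12·0.0416667° lat → SW at lon -166.083°, lat 3.5°.
Extended square 4, 2: +4·0.00833333° lon, +2·0.00416667° lat → SW at lon -166.05°, lat 3.50833°.
Cell spans 0.00833333° lon × 0.00416667° lat.
west 166.05000° W, east 166.04167° W.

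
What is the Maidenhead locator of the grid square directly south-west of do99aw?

DO89xv

Longitude subsquare a = 0; −1 → -1, wraps to 23 = x, carry into square.
Longitude square 9; −1 → 8.
Latitude subsquare w = 22; −1 → 21 = v.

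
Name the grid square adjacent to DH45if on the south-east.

DH45je

Longitude subsquare i = 8; +1 → 9 = j.
Latitude subsquare f = 5; −1 → 4 = e.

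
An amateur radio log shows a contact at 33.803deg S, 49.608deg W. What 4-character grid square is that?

GF56

Shift to the Maidenhead origin (180°W, 90°S): lon 130.39, lat 56.20.
Field: 130.39/20 → 6 → G, 56.20/10 → 5 → F; chars GF.
Square: 10.39/2 → 5, 6.20/1 → 6; chars 56.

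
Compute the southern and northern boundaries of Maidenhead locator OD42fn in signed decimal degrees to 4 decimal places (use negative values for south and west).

Field O=14, D=3: +14·20° lon, +3·10° lat → SW at lon 100°, lat -60°.
Square 4, 2: +4·2° lon, +2·1° lat → SW at lon 108°, lat -58°.
Subsquare f=5, n=13: +5·0.0833333° lon, +13·0.0416667° lat → SW at lon 108.417°, lat -57.4583°.
Cell spans 0.0833333° lon × 0.0416667° lat.
south -57.4583, north -57.4167.

-57.4583, -57.4167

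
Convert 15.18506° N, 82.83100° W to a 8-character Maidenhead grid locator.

EK85oe04

Add 180° to longitude and 90° to latitude: 97.16900, 105.18506.
Field: lon ⌊97.16900/20⌋ = 4 → E; lat ⌊105.18506/10⌋ = 10 → K.
Square: lon ⌊17.16900/2⌋ = 8; lat ⌊5.18506/1⌋ = 5.
Subsquare: lon ⌊1.16900/0.0833333⌋ = 14 → o; lat ⌊0.18506/0.0416667⌋ = 4 → e.
Extended square: lon ⌊0.00233/0.00833333⌋ = 0; lat ⌊0.01839/0.00416667⌋ = 4.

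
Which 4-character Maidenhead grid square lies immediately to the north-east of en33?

Longitude square 3; +1 → 4.
Latitude square 3; +1 → 4.

EN44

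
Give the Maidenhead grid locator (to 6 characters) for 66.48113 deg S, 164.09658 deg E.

Shift to the Maidenhead origin (180°W, 90°S): lon 344.0966, lat 23.5189.
Field (20°×10°, letters A–R): lon ⌊344.0966/20⌋ = 17 → R; lat ⌊23.5189/10⌋ = 2 → C.
Square (2°×1°, digits 0–9): lon ⌊4.0966/2⌋ = 2; lat ⌊3.5189/1⌋ = 3.
Subsquare (5′×2.5′, letters a–x): lon ⌊0.0966/0.0833333⌋ = 1 → b; lat ⌊0.5189/0.0416667⌋ = 12 → m.

RC23bm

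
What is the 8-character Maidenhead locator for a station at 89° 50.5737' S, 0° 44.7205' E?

JA00id97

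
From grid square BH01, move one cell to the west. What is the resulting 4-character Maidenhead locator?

Longitude square 0; −1 → -1, wraps to 9, carry into field.
Longitude field B = 1; −1 → 0 = A.
The latitude characters are unchanged.

AH91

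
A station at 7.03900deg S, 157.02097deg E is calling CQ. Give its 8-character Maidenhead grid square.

Add 180° to longitude and 90° to latitude: 337.02097, 82.96100.
Field (20°×10°, letters A–R): 337.02097/20 → 16 → Q, 82.96100/10 → 8 → I; chars QI.
Square (2°×1°, digits 0–9): 17.02097/2 → 8, 2.96100/1 → 2; chars 82.
Subsquare (5′×2.5′, letters a–x): 1.02097/0.0833333 → 12 → m, 0.96100/0.0416667 → 23 → x; chars mx.
Extended square (30″×15″, digits 0–9): 0.02097/0.00833333 → 2, 0.00267/0.00416667 → 0; chars 20.

QI82mx20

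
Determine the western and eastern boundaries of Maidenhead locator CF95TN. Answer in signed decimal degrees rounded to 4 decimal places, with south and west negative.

-120.4167, -120.3333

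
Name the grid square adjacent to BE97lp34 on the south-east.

Longitude extended square 3; +1 → 4.
Latitude extended square 4; −1 → 3.

BE97lp43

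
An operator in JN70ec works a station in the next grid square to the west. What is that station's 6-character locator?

JN70dc

Longitude subsquare e = 4; −1 → 3 = d.
The latitude characters are unchanged.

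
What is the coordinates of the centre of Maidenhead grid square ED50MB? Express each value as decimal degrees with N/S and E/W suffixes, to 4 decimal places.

Field E=4, D=3: +4·20° lon, +3·10° lat → SW at lon -100°, lat -60°.
Square 5, 0: +5·2° lon, +0·1° lat → SW at lon -90°, lat -60°.
Subsquare m=12, b=1: +12·0.0833333° lon, +1·0.0416667° lat → SW at lon -89°, lat -59.9583°.
Cell spans 0.0833333° lon × 0.0416667° lat. Centre is SW corner plus half of each.
latitude 59.9375° S, longitude 88.9583° W.

59.9375° S, 88.9583° W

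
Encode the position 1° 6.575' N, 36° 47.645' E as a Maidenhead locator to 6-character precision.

KJ81jc

Shift to the Maidenhead origin (180°W, 90°S): lon 216.7941, lat 91.1096.
Field: 216.7941/20 → 10 → K, 91.1096/10 → 9 → J; chars KJ.
Square: 16.7941/2 → 8, 1.1096/1 → 1; chars 81.
Subsquare: 0.7941/0.0833333 → 9 → j, 0.1096/0.0416667 → 2 → c; chars jc.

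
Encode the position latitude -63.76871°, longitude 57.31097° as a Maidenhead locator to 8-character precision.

Shift to the Maidenhead origin (180°W, 90°S): lon 237.31097, lat 26.23129.
Field: 237.31097/20 → 11 → L, 26.23129/10 → 2 → C; chars LC.
Square: 17.31097/2 → 8, 6.23129/1 → 6; chars 86.
Subsquare: 1.31097/0.0833333 → 15 → p, 0.23129/0.0416667 → 5 → f; chars pf.
Extended square: 0.06097/0.00833333 → 7, 0.02296/0.00416667 → 5; chars 75.

LC86pf75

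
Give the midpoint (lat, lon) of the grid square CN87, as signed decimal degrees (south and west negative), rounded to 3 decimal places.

47.500, -123.000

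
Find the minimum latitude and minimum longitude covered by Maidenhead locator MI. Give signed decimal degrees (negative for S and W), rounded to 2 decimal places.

Field M=12, I=8: +12·20° lon, +8·10° lat → SW at lon 60°, lat -10°.
latitude -10.00, longitude 60.00.

-10.00, 60.00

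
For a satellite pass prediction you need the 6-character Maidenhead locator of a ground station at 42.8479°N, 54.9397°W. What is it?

Shift to the Maidenhead origin (180°W, 90°S): lon 125.0603, lat 132.8479.
Field: lon ⌊125.0603/20⌋ = 6 → G; lat ⌊132.8479/10⌋ = 13 → N.
Square: lon ⌊5.0603/2⌋ = 2; lat ⌊2.8479/1⌋ = 2.
Subsquare: lon ⌊1.0603/0.0833333⌋ = 12 → m; lat ⌊0.8479/0.0416667⌋ = 20 → u.

GN22mu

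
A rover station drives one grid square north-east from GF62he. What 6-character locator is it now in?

Longitude subsquare h = 7; +1 → 8 = i.
Latitude subsquare e = 4; +1 → 5 = f.

GF62if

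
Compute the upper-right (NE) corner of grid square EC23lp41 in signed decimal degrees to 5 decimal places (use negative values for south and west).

-66.36667, -95.04167

Field E=4, C=2: +4·20° lon, +2·10° lat → SW at lon -100°, lat -70°.
Square 2, 3: +2·2° lon, +3·1° lat → SW at lon -96°, lat -67°.
Subsquare l=11, p=15: +11·0.0833333° lon, +15·0.0416667° lat → SW at lon -95.0833°, lat -66.375°.
Extended square 4, 1: +4·0.00833333° lon, +1·0.00416667° lat → SW at lon -95.05°, lat -66.3708°.
Cell spans 0.00833333° lon × 0.00416667° lat. NE corner is SW corner plus one full cell.
latitude -66.36667, longitude -95.04167.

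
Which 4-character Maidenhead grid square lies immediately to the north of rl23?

RL24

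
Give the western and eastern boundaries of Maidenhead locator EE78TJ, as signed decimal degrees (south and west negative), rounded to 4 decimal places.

-84.4167, -84.3333

Field E=4, E=4: +4·20° lon, +4·10° lat → SW at lon -100°, lat -50°.
Square 7, 8: +7·2° lon, +8·1° lat → SW at lon -86°, lat -42°.
Subsquare t=19, j=9: +19·0.0833333° lon, +9·0.0416667° lat → SW at lon -84.4167°, lat -41.625°.
Cell spans 0.0833333° lon × 0.0416667° lat.
west -84.4167, east -84.3333.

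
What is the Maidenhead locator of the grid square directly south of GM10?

GL19

Latitude square 0; −1 → -1, wraps to 9, carry into field.
Latitude field M = 12; −1 → 11 = L.
The longitude characters are unchanged.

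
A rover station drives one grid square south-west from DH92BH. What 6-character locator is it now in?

DH92ag

Longitude subsquare b = 1; −1 → 0 = a.
Latitude subsquare h = 7; −1 → 6 = g.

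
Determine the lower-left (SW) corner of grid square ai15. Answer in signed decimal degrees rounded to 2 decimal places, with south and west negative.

Field A=0, I=8: +0·20° lon, +8·10° lat → SW at lon -180°, lat -10°.
Square 1, 5: +1·2° lon, +5·1° lat → SW at lon -178°, lat -5°.
latitude -5.00, longitude -178.00.

-5.00, -178.00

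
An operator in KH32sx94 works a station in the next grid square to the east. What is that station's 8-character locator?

KH32tx04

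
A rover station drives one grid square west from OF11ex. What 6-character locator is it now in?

OF11dx

Longitude subsquare e = 4; −1 → 3 = d.
The latitude characters are unchanged.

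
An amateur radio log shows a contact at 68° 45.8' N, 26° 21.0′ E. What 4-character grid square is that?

Offset from 180°W / 90°S: lon 206.35°, lat 158.76°.
Field: lon ⌊206.35/20⌋ = 10 → K; lat ⌊158.76/10⌋ = 15 → P.
Square: lon ⌊6.35/2⌋ = 3; lat ⌊8.76/1⌋ = 8.

KP38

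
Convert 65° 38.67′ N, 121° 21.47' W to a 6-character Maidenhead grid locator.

CP95hp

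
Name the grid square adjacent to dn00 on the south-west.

CM99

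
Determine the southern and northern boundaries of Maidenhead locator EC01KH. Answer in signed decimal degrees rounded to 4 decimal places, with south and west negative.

-68.7083, -68.6667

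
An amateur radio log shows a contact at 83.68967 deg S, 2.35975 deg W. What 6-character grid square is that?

Shift to the Maidenhead origin (180°W, 90°S): lon 177.6403, lat 6.3103.
Field: lon ⌊177.6403/20⌋ = 8 → I; lat ⌊6.3103/10⌋ = 0 → A.
Square: lon ⌊17.6403/2⌋ = 8; lat ⌊6.3103/1⌋ = 6.
Subsquare: lon ⌊1.6403/0.0833333⌋ = 19 → t; lat ⌊0.3103/0.0416667⌋ = 7 → h.

IA86th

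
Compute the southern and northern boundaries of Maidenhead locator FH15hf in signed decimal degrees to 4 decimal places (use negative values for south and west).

-14.7917, -14.7500

Field F=5, H=7: +5·20° lon, +7·10° lat → SW at lon -80°, lat -20°.
Square 1, 5: +1·2° lon, +5·1° lat → SW at lon -78°, lat -15°.
Subsquare h=7, f=5: +7·0.0833333° lon, +5·0.0416667° lat → SW at lon -77.4167°, lat -14.7917°.
Cell spans 0.0833333° lon × 0.0416667° lat.
south -14.7917, north -14.7500.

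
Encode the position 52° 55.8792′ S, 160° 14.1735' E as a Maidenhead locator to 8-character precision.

Shift to the Maidenhead origin (180°W, 90°S): lon 340.23622, lat 37.06868.
Field: 340.23622/20 → 17 → R, 37.06868/10 → 3 → D; chars RD.
Square: 0.23622/2 → 0, 7.06868/1 → 7; chars 07.
Subsquare: 0.23622/0.0833333 → 2 → c, 0.06868/0.0416667 → 1 → b; chars cb.
Extended square: 0.06956/0.00833333 → 8, 0.02701/0.00416667 → 6; chars 86.

RD07cb86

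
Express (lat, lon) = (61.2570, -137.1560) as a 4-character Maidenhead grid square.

CP11

Shift to the Maidenhead origin (180°W, 90°S): lon 42.84, lat 151.26.
Field: lon ⌊42.84/20⌋ = 2 → C; lat ⌊151.26/10⌋ = 15 → P.
Square: lon ⌊2.84/2⌋ = 1; lat ⌊1.26/1⌋ = 1.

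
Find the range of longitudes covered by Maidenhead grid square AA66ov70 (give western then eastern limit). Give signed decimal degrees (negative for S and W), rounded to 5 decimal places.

-166.77500, -166.76667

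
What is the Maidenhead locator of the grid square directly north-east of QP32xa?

Longitude subsquare x = 23; +1 → 24, wraps to 0 = a, carry into square.
Longitude square 3; +1 → 4.
Latitude subsquare a = 0; +1 → 1 = b.

QP42ab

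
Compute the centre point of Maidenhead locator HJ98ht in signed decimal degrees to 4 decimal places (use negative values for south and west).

8.8125, -21.3750

Field H=7, J=9: +7·20° lon, +9·10° lat → SW at lon -40°, lat 0°.
Square 9, 8: +9·2° lon, +8·1° lat → SW at lon -22°, lat 8°.
Subsquare h=7, t=19: +7·0.0833333° lon, +19·0.0416667° lat → SW at lon -21.4167°, lat 8.79167°.
Cell spans 0.0833333° lon × 0.0416667° lat. Centre is SW corner plus half of each.
latitude 8.8125, longitude -21.3750.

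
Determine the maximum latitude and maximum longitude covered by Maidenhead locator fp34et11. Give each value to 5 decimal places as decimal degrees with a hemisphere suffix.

64.80000° N, 73.65000° W

Field F=5, P=15: +5·20° lon, +15·10° lat → SW at lon -80°, lat 60°.
Square 3, 4: +3·2° lon, +4·1° lat → SW at lon -74°, lat 64°.
Subsquare e=4, t=19: +4·0.0833333° lon, +19·0.0416667° lat → SW at lon -73.6667°, lat 64.7917°.
Extended square 1, 1: +1·0.00833333° lon, +1·0.00416667° lat → SW at lon -73.6583°, lat 64.7958°.
Cell spans 0.00833333° lon × 0.00416667° lat. NE corner is SW corner plus one full cell.
latitude 64.80000° N, longitude 73.65000° W.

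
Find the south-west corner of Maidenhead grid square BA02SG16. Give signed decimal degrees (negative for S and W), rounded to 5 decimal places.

-87.72500, -158.49167

Field B=1, A=0: +1·20° lon, +0·10° lat → SW at lon -160°, lat -90°.
Square 0, 2: +0·2° lon, +2·1° lat → SW at lon -160°, lat -88°.
Subsquare s=18, g=6: +18·0.0833333° lon, +6·0.0416667° lat → SW at lon -158.5°, lat -87.75°.
Extended square 1, 6: +1·0.00833333° lon, +6·0.00416667° lat → SW at lon -158.492°, lat -87.725°.
latitude -87.72500, longitude -158.49167.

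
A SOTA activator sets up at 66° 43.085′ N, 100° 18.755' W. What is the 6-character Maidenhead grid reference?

Offset from 180°W / 90°S: lon 79.6874°, lat 156.7181°.
Field (20°×10°, letters A–R): 79.6874/20 → 3 → D, 156.7181/10 → 15 → P; chars DP.
Square (2°×1°, digits 0–9): 19.6874/2 → 9, 6.7181/1 → 6; chars 96.
Subsquare (5′×2.5′, letters a–x): 1.6874/0.0833333 → 20 → u, 0.7181/0.0416667 → 17 → r; chars ur.

DP96ur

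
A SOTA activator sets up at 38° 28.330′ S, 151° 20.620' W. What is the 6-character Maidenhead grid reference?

BF41hm

Shift to the Maidenhead origin (180°W, 90°S): lon 28.6563, lat 51.5278.
Field: 28.6563/20 → 1 → B, 51.5278/10 → 5 → F; chars BF.
Square: 8.6563/2 → 4, 1.5278/1 → 1; chars 41.
Subsquare: 0.6563/0.0833333 → 7 → h, 0.5278/0.0416667 → 12 → m; chars hm.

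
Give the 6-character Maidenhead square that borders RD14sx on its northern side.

RD15sa

Latitude subsquare x = 23; +1 → 24, wraps to 0 = a, carry into square.
Latitude square 4; +1 → 5.
The longitude characters are unchanged.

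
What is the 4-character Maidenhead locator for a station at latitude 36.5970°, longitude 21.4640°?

Offset from 180°W / 90°S: lon 201.46°, lat 126.60°.
Field (20°×10°, letters A–R): 201.46/20 → 10 → K, 126.60/10 → 12 → M; chars KM.
Square (2°×1°, digits 0–9): 1.46/2 → 0, 6.60/1 → 6; chars 06.

KM06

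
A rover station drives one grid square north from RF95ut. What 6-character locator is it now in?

RF95uu

Latitude subsquare t = 19; +1 → 20 = u.
The longitude characters are unchanged.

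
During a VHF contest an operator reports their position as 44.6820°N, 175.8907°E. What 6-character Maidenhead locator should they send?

Offset from 180°W / 90°S: lon 355.8907°, lat 134.6820°.
Field: 355.8907/20 → 17 → R, 134.6820/10 → 13 → N; chars RN.
Square: 15.8907/2 → 7, 4.6820/1 → 4; chars 74.
Subsquare: 1.8907/0.0833333 → 22 → w, 0.6820/0.0416667 → 16 → q; chars wq.

RN74wq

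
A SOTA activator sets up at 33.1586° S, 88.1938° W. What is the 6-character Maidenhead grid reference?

Offset from 180°W / 90°S: lon 91.8062°, lat 56.8414°.
Field: 91.8062/20 → 4 → E, 56.8414/10 → 5 → F; chars EF.
Square: 11.8062/2 → 5, 6.8414/1 → 6; chars 56.
Subsquare: 1.8062/0.0833333 → 21 → v, 0.8414/0.0416667 → 20 → u; chars vu.

EF56vu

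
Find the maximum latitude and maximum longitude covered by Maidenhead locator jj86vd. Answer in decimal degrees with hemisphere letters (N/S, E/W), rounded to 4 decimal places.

6.1667° N, 17.8333° E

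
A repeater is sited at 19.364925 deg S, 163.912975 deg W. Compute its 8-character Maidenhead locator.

AH80bp02

Add 180° to longitude and 90° to latitude: 16.08703, 70.63508.
Field: lon ⌊16.08703/20⌋ = 0 → A; lat ⌊70.63508/10⌋ = 7 → H.
Square: lon ⌊16.08703/2⌋ = 8; lat ⌊0.63508/1⌋ = 0.
Subsquare: lon ⌊0.08703/0.0833333⌋ = 1 → b; lat ⌊0.63508/0.0416667⌋ = 15 → p.
Extended square: lon ⌊0.00369/0.00833333⌋ = 0; lat ⌊0.01008/0.00416667⌋ = 2.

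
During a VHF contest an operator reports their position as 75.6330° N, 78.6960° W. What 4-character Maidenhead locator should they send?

FQ05

Shift to the Maidenhead origin (180°W, 90°S): lon 101.30, lat 165.63.
Field (20°×10°, letters A–R): lon ⌊101.30/20⌋ = 5 → F; lat ⌊165.63/10⌋ = 16 → Q.
Square (2°×1°, digits 0–9): lon ⌊1.30/2⌋ = 0; lat ⌊5.63/1⌋ = 5.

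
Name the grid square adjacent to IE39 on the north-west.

Longitude square 3; −1 → 2.
Latitude square 9; +1 → 10, wraps to 0, carry into field.
Latitude field E = 4; +1 → 5 = F.

IF20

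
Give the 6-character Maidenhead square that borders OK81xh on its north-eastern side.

OK91ai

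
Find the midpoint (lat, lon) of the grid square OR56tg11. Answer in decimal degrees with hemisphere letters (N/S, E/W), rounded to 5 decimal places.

86.25625° N, 111.59583° E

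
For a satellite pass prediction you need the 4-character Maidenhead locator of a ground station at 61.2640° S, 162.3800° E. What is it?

RC18

Shift to the Maidenhead origin (180°W, 90°S): lon 342.38, lat 28.74.
Field (20°×10°, letters A–R): 342.38/20 → 17 → R, 28.74/10 → 2 → C; chars RC.
Square (2°×1°, digits 0–9): 2.38/2 → 1, 8.74/1 → 8; chars 18.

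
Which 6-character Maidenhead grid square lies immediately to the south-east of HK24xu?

Longitude subsquare x = 23; +1 → 24, wraps to 0 = a, carry into square.
Longitude square 2; +1 → 3.
Latitude subsquare u = 20; −1 → 19 = t.

HK34at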